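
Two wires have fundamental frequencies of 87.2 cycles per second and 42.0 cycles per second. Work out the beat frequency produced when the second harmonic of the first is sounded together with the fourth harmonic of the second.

Second harmonic of the first: 2·87.2 = 174.4 Hz.
Fourth harmonic of the second: 4·42.0 = 168.0 Hz.
f_beat = |174.4 − 168.0| = 6.4 Hz.

6.4 Hz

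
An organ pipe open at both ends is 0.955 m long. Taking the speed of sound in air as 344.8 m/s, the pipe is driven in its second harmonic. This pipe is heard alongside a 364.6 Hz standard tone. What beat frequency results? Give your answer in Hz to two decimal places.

Open pipe: f_n = n·v/(2L) = 2·344.8/(2·0.955) = 361.0471 Hz.
f_beat = |361.0471 − 364.6| = 3.55 Hz.

3.55 Hz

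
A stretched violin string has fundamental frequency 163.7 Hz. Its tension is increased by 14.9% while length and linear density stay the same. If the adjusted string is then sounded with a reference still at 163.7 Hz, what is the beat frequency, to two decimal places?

11.77 Hz

For a string, f ∝ √T, so the new frequency is 163.7·√1.149 = 175.4724 Hz.
f_beat = |175.4724 − 163.7| = 11.77 Hz.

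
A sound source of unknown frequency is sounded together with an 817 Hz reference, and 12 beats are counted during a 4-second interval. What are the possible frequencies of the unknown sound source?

Beat frequency = 12/4 = 3 Hz.
|f − 817| = 3, so f = 817 ± 3.

814 Hz or 820 Hz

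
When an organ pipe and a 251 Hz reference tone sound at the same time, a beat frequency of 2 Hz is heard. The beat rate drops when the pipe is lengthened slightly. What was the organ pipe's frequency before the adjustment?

253 Hz

|f − 251| = 2, so the organ pipe was at either 249 Hz or 253 Hz.
A longer pipe has a lower fundamental; the adjustment lowers the organ pipe's frequency.
The beat rate fell, so the adjustment moved the organ pipe toward 251 Hz — it must have started above the reference.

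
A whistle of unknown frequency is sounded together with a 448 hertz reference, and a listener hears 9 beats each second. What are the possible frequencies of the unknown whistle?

439 Hz or 457 Hz

|f − 448| = 9, so f = 448 ± 9.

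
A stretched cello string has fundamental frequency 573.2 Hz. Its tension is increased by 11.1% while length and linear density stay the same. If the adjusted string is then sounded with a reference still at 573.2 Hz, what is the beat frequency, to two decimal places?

For a string, f ∝ √T, so the new frequency is 573.2·√1.111 = 604.1756 Hz.
f_beat = |604.1756 − 573.2| = 30.98 Hz.

30.98 Hz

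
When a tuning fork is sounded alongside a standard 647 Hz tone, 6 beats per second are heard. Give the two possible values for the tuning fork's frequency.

|f − 647| = 6, so f = 647 ± 6.

641 Hz or 653 Hz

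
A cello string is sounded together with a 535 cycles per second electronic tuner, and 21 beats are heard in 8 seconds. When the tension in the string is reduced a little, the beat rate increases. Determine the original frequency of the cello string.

Beat frequency = 21/8 = 2.625 Hz.
|f − 535| = 2.625, so the cello string was at either 532.375 Hz or 537.625 Hz.
Lower tension means lower frequency; the adjustment lowers the cello string's frequency.
The beat rate rose, so the adjustment moved the cello string further from 535 Hz — it was already below the reference.

532.375 Hz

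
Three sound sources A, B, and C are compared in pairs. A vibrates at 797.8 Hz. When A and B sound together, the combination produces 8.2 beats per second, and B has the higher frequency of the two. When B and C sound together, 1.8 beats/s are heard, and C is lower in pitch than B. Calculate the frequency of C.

B is above A, so f_B = 797.8 + 8.2 = 806 Hz.
C is below B, so f_C = 806 − 1.8 = 804.2 Hz.

804.2 Hz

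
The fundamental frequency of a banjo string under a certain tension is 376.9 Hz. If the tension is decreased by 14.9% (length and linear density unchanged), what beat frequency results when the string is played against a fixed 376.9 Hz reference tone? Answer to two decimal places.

29.21 Hz

For a string, f ∝ √T, so the new frequency is 376.9·√0.851 = 347.6890 Hz.
f_beat = |347.6890 − 376.9| = 29.21 Hz.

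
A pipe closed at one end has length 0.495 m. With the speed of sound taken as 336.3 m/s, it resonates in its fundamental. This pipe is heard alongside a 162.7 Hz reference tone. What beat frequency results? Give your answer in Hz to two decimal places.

7.15 Hz

Closed pipe (odd harmonics): f_n = n·v/(4L) = 1·336.3/(4·0.495) = 169.8485 Hz.
f_beat = |169.8485 − 162.7| = 7.15 Hz.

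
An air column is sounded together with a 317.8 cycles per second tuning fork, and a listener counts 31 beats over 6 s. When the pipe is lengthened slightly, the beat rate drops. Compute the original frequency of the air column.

Beat frequency = 31/6 = 5.1667 Hz.
|f − 317.8| = 5.1667, so the air column was at either 312.6333 Hz or 322.9667 Hz.
A longer pipe has a lower fundamental; the adjustment lowers the air column's frequency.
The beat rate fell, so the adjustment moved the air column toward 317.8 Hz — it must have started above the reference.

322.9667 Hz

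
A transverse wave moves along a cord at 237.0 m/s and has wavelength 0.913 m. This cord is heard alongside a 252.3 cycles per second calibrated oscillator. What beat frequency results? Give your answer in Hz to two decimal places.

7.28 Hz

Source frequency f = v/λ = 237.0/0.913 = 259.5838 Hz.
f_beat = |259.5838 − 252.3| = 7.28 Hz.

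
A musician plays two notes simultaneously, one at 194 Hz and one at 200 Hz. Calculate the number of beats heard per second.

f_beat = |f₁ − f₂|.
|194 − 200| = 6 Hz.

6 Hz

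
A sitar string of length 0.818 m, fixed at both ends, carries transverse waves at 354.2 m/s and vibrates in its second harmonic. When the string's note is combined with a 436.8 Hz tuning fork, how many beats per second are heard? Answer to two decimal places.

3.79 Hz

For a string fixed at both ends, f_n = n·v/(2L) = 2·354.2/(2·0.818) = 433.0073 Hz.
f_beat = |433.0073 − 436.8| = 3.79 Hz.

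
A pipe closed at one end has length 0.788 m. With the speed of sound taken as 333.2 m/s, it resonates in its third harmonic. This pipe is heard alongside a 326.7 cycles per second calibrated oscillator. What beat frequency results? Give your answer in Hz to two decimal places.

9.57 Hz

Closed pipe (odd harmonics): f_n = n·v/(4L) = 3·333.2/(4·0.788) = 317.1320 Hz.
f_beat = |317.1320 − 326.7| = 9.57 Hz.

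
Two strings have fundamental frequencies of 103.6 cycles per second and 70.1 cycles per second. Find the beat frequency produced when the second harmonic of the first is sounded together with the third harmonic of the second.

Second harmonic of the first: 2·103.6 = 207.2 Hz.
Third harmonic of the second: 3·70.1 = 210.3 Hz.
f_beat = |207.2 − 210.3| = 3.1 Hz.

3.1 Hz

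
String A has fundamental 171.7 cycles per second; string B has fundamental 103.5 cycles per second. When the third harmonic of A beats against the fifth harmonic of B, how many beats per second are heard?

Third harmonic of the first: 3·171.7 = 515.1 Hz.
Fifth harmonic of the second: 5·103.5 = 517.5 Hz.
f_beat = |515.1 − 517.5| = 2.4 Hz.

2.4 Hz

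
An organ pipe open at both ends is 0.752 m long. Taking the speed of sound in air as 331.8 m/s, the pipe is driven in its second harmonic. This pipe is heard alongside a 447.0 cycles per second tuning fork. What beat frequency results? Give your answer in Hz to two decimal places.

5.78 Hz

Open pipe: f_n = n·v/(2L) = 2·331.8/(2·0.752) = 441.2234 Hz.
f_beat = |441.2234 − 447.0| = 5.78 Hz.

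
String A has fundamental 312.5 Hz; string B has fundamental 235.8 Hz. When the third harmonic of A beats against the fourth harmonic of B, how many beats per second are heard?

Third harmonic of the first: 3·312.5 = 937.5 Hz.
Fourth harmonic of the second: 4·235.8 = 943.2 Hz.
f_beat = |937.5 − 943.2| = 5.7 Hz.

5.7 Hz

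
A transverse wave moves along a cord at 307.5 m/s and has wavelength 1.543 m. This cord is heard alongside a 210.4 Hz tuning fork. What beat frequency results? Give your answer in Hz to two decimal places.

Source frequency f = v/λ = 307.5/1.543 = 199.2871 Hz.
f_beat = |199.2871 − 210.4| = 11.11 Hz.

11.11 Hz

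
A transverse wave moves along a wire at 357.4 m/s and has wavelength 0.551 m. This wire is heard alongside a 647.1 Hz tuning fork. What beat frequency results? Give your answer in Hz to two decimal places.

1.54 Hz

Source frequency f = v/λ = 357.4/0.551 = 648.6388 Hz.
f_beat = |648.6388 − 647.1| = 1.54 Hz.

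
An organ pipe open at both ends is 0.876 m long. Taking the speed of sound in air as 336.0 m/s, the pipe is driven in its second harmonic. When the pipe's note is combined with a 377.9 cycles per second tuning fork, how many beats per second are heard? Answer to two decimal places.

Open pipe: f_n = n·v/(2L) = 2·336.0/(2·0.876) = 383.5616 Hz.
f_beat = |383.5616 − 377.9| = 5.66 Hz.

5.66 Hz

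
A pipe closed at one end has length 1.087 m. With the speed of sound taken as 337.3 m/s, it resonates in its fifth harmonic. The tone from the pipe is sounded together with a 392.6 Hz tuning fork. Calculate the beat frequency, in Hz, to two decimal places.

4.72 Hz

Closed pipe (odd harmonics): f_n = n·v/(4L) = 5·337.3/(4·1.087) = 387.8795 Hz.
f_beat = |387.8795 − 392.6| = 4.72 Hz.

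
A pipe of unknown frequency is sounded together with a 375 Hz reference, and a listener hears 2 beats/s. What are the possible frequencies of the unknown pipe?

373 Hz or 377 Hz

|f − 375| = 2, so f = 375 ± 2.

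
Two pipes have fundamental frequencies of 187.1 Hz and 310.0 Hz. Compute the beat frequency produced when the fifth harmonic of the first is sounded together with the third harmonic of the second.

5.5 Hz

Fifth harmonic of the first: 5·187.1 = 935.5 Hz.
Third harmonic of the second: 3·310.0 = 930.0 Hz.
f_beat = |935.5 − 930.0| = 5.5 Hz.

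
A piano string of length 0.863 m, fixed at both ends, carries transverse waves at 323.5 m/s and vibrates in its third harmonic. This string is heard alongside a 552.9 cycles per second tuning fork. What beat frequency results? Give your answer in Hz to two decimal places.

For a string fixed at both ends, f_n = n·v/(2L) = 3·323.5/(2·0.863) = 562.2827 Hz.
f_beat = |562.2827 − 552.9| = 9.38 Hz.

9.38 Hz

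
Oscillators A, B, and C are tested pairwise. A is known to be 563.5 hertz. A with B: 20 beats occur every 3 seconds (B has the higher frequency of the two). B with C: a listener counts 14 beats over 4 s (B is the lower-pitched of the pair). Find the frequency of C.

573.6667 Hz

A–B: Beat frequency = 20/3 = 6.6667 Hz.
B is above A, so f_B = 563.5 + 6.6667 = 570.1667 Hz.
B–C: Beat frequency = 14/4 = 3.5 Hz.
C is above B, so f_C = 570.1667 + 3.5 = 573.6667 Hz.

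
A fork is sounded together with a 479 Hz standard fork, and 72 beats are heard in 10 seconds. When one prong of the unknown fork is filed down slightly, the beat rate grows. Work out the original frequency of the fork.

486.2 Hz

Beat frequency = 72/10 = 7.2 Hz.
|f − 479| = 7.2, so the fork was at either 471.8 Hz or 486.2 Hz.
Filing a prong removes mass and raises the fork's frequency; the adjustment raises the fork's frequency.
The beat rate rose, so the adjustment moved the fork further from 479 Hz — it was already above the reference.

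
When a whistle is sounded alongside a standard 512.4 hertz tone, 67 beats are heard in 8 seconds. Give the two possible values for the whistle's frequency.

Beat frequency = 67/8 = 8.375 Hz.
|f − 512.4| = 8.375, so f = 512.4 ± 8.375.

504.025 Hz or 520.775 Hz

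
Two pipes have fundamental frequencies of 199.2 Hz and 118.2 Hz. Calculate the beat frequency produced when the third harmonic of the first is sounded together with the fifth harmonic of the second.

6.6 Hz

Third harmonic of the first: 3·199.2 = 597.6 Hz.
Fifth harmonic of the second: 5·118.2 = 591.0 Hz.
f_beat = |597.6 − 591.0| = 6.6 Hz.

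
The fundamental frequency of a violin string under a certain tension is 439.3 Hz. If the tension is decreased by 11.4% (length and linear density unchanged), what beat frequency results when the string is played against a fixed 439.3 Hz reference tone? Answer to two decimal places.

For a string, f ∝ √T, so the new frequency is 439.3·√0.886 = 413.5024 Hz.
f_beat = |413.5024 − 439.3| = 25.80 Hz.

25.80 Hz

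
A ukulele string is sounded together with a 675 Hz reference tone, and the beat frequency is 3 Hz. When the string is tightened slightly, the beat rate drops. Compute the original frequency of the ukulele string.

|f − 675| = 3, so the ukulele string was at either 672 Hz or 678 Hz.
Increasing tension raises a string's frequency; the adjustment raises the ukulele string's frequency.
The beat rate fell, so the adjustment moved the ukulele string toward 675 Hz — it must have started below the reference.

672 Hz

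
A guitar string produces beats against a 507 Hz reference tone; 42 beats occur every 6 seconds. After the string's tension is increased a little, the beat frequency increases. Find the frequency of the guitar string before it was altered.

514 Hz

Beat frequency = 42/6 = 7 Hz.
|f − 507| = 7, so the guitar string was at either 500 Hz or 514 Hz.
Higher tension means higher frequency; the adjustment raises the guitar string's frequency.
The beat rate rose, so the adjustment moved the guitar string further from 507 Hz — it was already above the reference.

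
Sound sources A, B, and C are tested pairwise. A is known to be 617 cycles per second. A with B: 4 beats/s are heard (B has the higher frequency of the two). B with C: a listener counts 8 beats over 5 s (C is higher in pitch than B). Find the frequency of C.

B is above A, so f_B = 617 + 4 = 621 Hz.
B–C: Beat frequency = 8/5 = 1.6 Hz.
C is above B, so f_C = 621 + 1.6 = 622.6 Hz.

622.6 Hz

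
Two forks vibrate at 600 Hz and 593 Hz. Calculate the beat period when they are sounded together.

0.143 s

f_beat = |600 − 593| = 7 Hz.
Beat period T = 1 / f_beat = 1 / 7 s.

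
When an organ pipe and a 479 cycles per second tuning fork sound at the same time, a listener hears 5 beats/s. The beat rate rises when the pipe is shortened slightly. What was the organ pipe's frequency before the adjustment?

484 Hz

|f − 479| = 5, so the organ pipe was at either 474 Hz or 484 Hz.
A shorter pipe has a higher fundamental; the adjustment raises the organ pipe's frequency.
The beat rate rose, so the adjustment moved the organ pipe further from 479 Hz — it was already above the reference.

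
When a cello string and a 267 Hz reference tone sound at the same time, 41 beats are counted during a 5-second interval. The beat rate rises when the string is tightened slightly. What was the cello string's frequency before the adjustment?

275.2 Hz

Beat frequency = 41/5 = 8.2 Hz.
|f − 267| = 8.2, so the cello string was at either 258.8 Hz or 275.2 Hz.
Increasing tension raises a string's frequency; the adjustment raises the cello string's frequency.
The beat rate rose, so the adjustment moved the cello string further from 267 Hz — it was already above the reference.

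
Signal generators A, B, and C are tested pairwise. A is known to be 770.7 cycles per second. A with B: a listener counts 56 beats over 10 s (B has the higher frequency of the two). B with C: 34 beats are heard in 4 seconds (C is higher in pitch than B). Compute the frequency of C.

A–B: Beat frequency = 56/10 = 5.6 Hz.
B is above A, so f_B = 770.7 + 5.6 = 776.3 Hz.
B–C: Beat frequency = 34/4 = 8.5 Hz.
C is above B, so f_C = 776.3 + 8.5 = 784.8 Hz.

784.8 Hz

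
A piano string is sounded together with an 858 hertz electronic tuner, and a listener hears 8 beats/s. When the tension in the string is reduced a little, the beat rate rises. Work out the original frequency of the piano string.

850 Hz

|f − 858| = 8, so the piano string was at either 850 Hz or 866 Hz.
Lower tension means lower frequency; the adjustment lowers the piano string's frequency.
The beat rate rose, so the adjustment moved the piano string further from 858 Hz — it was already below the reference.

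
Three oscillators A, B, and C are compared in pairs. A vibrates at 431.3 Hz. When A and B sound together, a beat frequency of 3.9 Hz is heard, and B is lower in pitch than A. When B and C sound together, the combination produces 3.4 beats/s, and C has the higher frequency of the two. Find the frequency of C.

430.8 Hz

B is below A, so f_B = 431.3 − 3.9 = 427.4 Hz.
C is above B, so f_C = 427.4 + 3.4 = 430.8 Hz.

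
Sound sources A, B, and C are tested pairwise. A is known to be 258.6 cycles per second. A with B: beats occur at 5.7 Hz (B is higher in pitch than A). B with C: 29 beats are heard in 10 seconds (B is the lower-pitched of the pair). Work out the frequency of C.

267.2 Hz

B is above A, so f_B = 258.6 + 5.7 = 264.3 Hz.
B–C: Beat frequency = 29/10 = 2.9 Hz.
C is above B, so f_C = 264.3 + 2.9 = 267.2 Hz.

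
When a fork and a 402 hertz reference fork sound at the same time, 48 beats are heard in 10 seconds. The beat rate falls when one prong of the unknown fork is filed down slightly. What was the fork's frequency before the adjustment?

397.2 Hz

Beat frequency = 48/10 = 4.8 Hz.
|f − 402| = 4.8, so the fork was at either 397.2 Hz or 406.8 Hz.
Filing a prong removes mass and raises the fork's frequency; the adjustment raises the fork's frequency.
The beat rate fell, so the adjustment moved the fork toward 402 Hz — it must have started below the reference.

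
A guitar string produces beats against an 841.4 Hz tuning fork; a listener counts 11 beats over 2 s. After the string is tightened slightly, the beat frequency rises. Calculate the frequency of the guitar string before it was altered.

Beat frequency = 11/2 = 5.5 Hz.
|f − 841.4| = 5.5, so the guitar string was at either 835.9 Hz or 846.9 Hz.
Increasing tension raises a string's frequency; the adjustment raises the guitar string's frequency.
The beat rate rose, so the adjustment moved the guitar string further from 841.4 Hz — it was already above the reference.

846.9 Hz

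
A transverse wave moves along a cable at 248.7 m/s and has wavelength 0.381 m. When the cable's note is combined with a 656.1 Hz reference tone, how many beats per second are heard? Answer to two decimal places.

3.34 Hz

Source frequency f = v/λ = 248.7/0.381 = 652.7559 Hz.
f_beat = |652.7559 − 656.1| = 3.34 Hz.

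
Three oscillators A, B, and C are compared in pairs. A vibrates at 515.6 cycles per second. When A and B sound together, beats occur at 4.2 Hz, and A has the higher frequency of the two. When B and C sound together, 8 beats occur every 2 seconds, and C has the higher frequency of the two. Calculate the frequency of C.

515.4 Hz

B is below A, so f_B = 515.6 − 4.2 = 511.4 Hz.
B–C: Beat frequency = 8/2 = 4 Hz.
C is above B, so f_C = 511.4 + 4 = 515.4 Hz.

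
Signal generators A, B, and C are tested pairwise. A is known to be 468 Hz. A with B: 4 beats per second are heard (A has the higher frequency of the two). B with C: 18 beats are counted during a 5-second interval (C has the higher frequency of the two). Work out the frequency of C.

467.6 Hz

B is below A, so f_B = 468 − 4 = 464 Hz.
B–C: Beat frequency = 18/5 = 3.6 Hz.
C is above B, so f_C = 464 + 3.6 = 467.6 Hz.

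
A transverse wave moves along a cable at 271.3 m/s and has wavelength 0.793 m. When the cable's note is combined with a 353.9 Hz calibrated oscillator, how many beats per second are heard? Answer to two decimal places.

Source frequency f = v/λ = 271.3/0.793 = 342.1185 Hz.
f_beat = |342.1185 − 353.9| = 11.78 Hz.

11.78 Hz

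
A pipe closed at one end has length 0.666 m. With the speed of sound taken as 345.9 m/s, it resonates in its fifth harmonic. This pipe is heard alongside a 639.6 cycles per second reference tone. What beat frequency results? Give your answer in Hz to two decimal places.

Closed pipe (odd harmonics): f_n = n·v/(4L) = 5·345.9/(4·0.666) = 649.2117 Hz.
f_beat = |649.2117 − 639.6| = 9.61 Hz.

9.61 Hz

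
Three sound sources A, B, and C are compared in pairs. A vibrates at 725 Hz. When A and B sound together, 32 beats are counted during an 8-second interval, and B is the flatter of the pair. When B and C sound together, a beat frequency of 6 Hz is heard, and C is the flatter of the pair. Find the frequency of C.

A–B: Beat frequency = 32/8 = 4 Hz.
B is below A, so f_B = 725 − 4 = 721 Hz.
C is below B, so f_C = 721 − 6 = 715 Hz.

715 Hz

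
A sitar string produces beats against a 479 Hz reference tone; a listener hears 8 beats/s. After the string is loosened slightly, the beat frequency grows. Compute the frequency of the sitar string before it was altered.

|f − 479| = 8, so the sitar string was at either 471 Hz or 487 Hz.
Reducing tension lowers a string's frequency; the adjustment lowers the sitar string's frequency.
The beat rate rose, so the adjustment moved the sitar string further from 479 Hz — it was already below the reference.

471 Hz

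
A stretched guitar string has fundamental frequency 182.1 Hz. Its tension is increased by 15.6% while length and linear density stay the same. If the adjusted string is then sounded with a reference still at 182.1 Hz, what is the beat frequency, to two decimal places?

For a string, f ∝ √T, so the new frequency is 182.1·√1.156 = 195.7893 Hz.
f_beat = |195.7893 − 182.1| = 13.69 Hz.

13.69 Hz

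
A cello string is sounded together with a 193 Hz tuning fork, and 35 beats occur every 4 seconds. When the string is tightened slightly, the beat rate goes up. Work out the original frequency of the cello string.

201.75 Hz

Beat frequency = 35/4 = 8.75 Hz.
|f − 193| = 8.75, so the cello string was at either 184.25 Hz or 201.75 Hz.
Increasing tension raises a string's frequency; the adjustment raises the cello string's frequency.
The beat rate rose, so the adjustment moved the cello string further from 193 Hz — it was already above the reference.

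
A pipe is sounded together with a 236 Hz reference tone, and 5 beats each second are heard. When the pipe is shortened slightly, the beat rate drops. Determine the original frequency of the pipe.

|f − 236| = 5, so the pipe was at either 231 Hz or 241 Hz.
A shorter pipe has a higher fundamental; the adjustment raises the pipe's frequency.
The beat rate fell, so the adjustment moved the pipe toward 236 Hz — it must have started below the reference.

231 Hz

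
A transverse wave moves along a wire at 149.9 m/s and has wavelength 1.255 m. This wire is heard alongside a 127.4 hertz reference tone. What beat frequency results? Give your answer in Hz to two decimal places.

7.96 Hz

Source frequency f = v/λ = 149.9/1.255 = 119.4422 Hz.
f_beat = |119.4422 − 127.4| = 7.96 Hz.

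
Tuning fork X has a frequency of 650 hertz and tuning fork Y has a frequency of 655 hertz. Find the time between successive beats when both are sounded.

f_beat = |650 − 655| = 5 Hz.
Beat period T = 1 / f_beat = 1 / 5 s.

0.200 s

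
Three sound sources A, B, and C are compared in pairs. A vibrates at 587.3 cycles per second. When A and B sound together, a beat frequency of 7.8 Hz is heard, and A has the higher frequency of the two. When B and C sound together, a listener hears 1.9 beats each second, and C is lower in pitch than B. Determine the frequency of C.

577.6 Hz

B is below A, so f_B = 587.3 − 7.8 = 579.5 Hz.
C is below B, so f_C = 579.5 − 1.9 = 577.6 Hz.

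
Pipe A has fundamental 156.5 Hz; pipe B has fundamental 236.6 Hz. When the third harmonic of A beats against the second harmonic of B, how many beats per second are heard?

3.7 Hz

Third harmonic of the first: 3·156.5 = 469.5 Hz.
Second harmonic of the second: 2·236.6 = 473.2 Hz.
f_beat = |469.5 − 473.2| = 3.7 Hz.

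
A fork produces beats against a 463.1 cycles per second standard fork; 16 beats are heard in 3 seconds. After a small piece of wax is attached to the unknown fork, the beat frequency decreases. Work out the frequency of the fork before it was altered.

Beat frequency = 16/3 = 5.3333 Hz.
|f − 463.1| = 5.3333, so the fork was at either 457.7667 Hz or 468.4333 Hz.
Loading a fork with wax lowers its frequency; the adjustment lowers the fork's frequency.
The beat rate fell, so the adjustment moved the fork toward 463.1 Hz — it must have started above the reference.

468.4333 Hz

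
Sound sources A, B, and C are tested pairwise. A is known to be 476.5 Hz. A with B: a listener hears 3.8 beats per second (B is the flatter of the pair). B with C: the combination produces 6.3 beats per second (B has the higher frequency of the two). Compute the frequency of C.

B is below A, so f_B = 476.5 − 3.8 = 472.7 Hz.
C is below B, so f_C = 472.7 − 6.3 = 466.4 Hz.

466.4 Hz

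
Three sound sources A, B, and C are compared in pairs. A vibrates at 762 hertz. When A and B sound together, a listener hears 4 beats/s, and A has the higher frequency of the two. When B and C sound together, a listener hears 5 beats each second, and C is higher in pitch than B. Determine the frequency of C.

763 Hz

B is below A, so f_B = 762 − 4 = 758 Hz.
C is above B, so f_C = 758 + 5 = 763 Hz.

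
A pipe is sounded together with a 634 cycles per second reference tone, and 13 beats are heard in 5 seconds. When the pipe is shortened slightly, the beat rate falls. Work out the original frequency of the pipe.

Beat frequency = 13/5 = 2.6 Hz.
|f − 634| = 2.6, so the pipe was at either 631.4 Hz or 636.6 Hz.
A shorter pipe has a higher fundamental; the adjustment raises the pipe's frequency.
The beat rate fell, so the adjustment moved the pipe toward 634 Hz — it must have started below the reference.

631.4 Hz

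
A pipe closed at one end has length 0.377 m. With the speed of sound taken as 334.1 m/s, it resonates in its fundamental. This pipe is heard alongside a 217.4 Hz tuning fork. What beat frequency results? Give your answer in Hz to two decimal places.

Closed pipe (odd harmonics): f_n = n·v/(4L) = 1·334.1/(4·0.377) = 221.5517 Hz.
f_beat = |221.5517 − 217.4| = 4.15 Hz.

4.15 Hz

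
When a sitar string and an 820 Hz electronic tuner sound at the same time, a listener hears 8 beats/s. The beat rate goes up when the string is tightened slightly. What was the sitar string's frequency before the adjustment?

|f − 820| = 8, so the sitar string was at either 812 Hz or 828 Hz.
Increasing tension raises a string's frequency; the adjustment raises the sitar string's frequency.
The beat rate rose, so the adjustment moved the sitar string further from 820 Hz — it was already above the reference.

828 Hz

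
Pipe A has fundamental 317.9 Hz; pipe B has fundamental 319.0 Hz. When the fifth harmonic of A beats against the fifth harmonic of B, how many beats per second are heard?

5.5 Hz

Fifth harmonic of the first: 5·317.9 = 1589.5 Hz.
Fifth harmonic of the second: 5·319.0 = 1595.0 Hz.
f_beat = |1589.5 − 1595.0| = 5.5 Hz.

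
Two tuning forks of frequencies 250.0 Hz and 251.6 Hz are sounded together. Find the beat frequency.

f_beat = |f₁ − f₂|.
|250.0 − 251.6| = 1.6 Hz.

1.6 Hz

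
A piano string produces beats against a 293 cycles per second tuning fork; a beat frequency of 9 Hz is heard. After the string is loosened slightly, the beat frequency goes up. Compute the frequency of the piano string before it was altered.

284 Hz

|f − 293| = 9, so the piano string was at either 284 Hz or 302 Hz.
Reducing tension lowers a string's frequency; the adjustment lowers the piano string's frequency.
The beat rate rose, so the adjustment moved the piano string further from 293 Hz — it was already below the reference.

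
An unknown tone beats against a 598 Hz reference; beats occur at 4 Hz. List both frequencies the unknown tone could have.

|f − 598| = 4, so f = 598 ± 4.

594 Hz or 602 Hz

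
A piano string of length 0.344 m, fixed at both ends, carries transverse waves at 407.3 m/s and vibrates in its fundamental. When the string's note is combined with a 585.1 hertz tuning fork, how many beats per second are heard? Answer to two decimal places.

6.91 Hz

For a string fixed at both ends, f_n = n·v/(2L) = 1·407.3/(2·0.344) = 592.0058 Hz.
f_beat = |592.0058 − 585.1| = 6.91 Hz.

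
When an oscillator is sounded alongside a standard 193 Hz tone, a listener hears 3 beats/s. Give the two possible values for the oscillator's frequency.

190 Hz or 196 Hz

|f − 193| = 3, so f = 193 ± 3.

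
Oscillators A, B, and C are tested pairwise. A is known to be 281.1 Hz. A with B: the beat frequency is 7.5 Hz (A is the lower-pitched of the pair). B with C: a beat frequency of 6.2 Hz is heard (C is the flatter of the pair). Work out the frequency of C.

B is above A, so f_B = 281.1 + 7.5 = 288.6 Hz.
C is below B, so f_C = 288.6 − 6.2 = 282.4 Hz.

282.4 Hz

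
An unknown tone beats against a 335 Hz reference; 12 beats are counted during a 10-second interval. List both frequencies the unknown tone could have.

333.8 Hz or 336.2 Hz

Beat frequency = 12/10 = 1.2 Hz.
|f − 335| = 1.2, so f = 335 ± 1.2.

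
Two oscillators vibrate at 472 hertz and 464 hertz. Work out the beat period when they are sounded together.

f_beat = |472 − 464| = 8 Hz.
Beat period T = 1 / f_beat = 1 / 8 s.

0.125 s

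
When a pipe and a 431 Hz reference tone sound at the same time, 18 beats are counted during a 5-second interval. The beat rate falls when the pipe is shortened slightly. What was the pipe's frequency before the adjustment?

Beat frequency = 18/5 = 3.6 Hz.
|f − 431| = 3.6, so the pipe was at either 427.4 Hz or 434.6 Hz.
A shorter pipe has a higher fundamental; the adjustment raises the pipe's frequency.
The beat rate fell, so the adjustment moved the pipe toward 431 Hz — it must have started below the reference.

427.4 Hz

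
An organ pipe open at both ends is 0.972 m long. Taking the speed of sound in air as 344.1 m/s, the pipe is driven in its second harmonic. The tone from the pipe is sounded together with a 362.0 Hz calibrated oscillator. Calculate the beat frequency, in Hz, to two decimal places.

7.99 Hz

Open pipe: f_n = n·v/(2L) = 2·344.1/(2·0.972) = 354.0123 Hz.
f_beat = |354.0123 − 362.0| = 7.99 Hz.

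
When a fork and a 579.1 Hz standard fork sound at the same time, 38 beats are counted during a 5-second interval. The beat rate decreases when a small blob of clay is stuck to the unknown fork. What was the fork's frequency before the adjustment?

586.7 Hz

Beat frequency = 38/5 = 7.6 Hz.
|f − 579.1| = 7.6, so the fork was at either 571.5 Hz or 586.7 Hz.
Adding mass to a fork lowers its frequency; the adjustment lowers the fork's frequency.
The beat rate fell, so the adjustment moved the fork toward 579.1 Hz — it must have started above the reference.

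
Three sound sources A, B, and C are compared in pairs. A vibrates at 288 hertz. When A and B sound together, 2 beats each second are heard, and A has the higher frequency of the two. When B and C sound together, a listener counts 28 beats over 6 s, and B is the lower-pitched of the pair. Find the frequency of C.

B is below A, so f_B = 288 − 2 = 286 Hz.
B–C: Beat frequency = 28/6 = 4.6667 Hz.
C is above B, so f_C = 286 + 4.6667 = 290.6667 Hz.

290.6667 Hz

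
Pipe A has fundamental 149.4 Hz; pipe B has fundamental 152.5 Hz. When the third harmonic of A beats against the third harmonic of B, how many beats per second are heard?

Third harmonic of the first: 3·149.4 = 448.2 Hz.
Third harmonic of the second: 3·152.5 = 457.5 Hz.
f_beat = |448.2 − 457.5| = 9.3 Hz.

9.3 Hz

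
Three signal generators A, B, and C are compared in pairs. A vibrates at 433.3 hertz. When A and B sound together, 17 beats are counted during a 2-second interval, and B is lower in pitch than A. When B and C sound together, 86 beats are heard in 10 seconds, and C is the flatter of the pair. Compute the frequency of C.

416.2 Hz

A–B: Beat frequency = 17/2 = 8.5 Hz.
B is below A, so f_B = 433.3 − 8.5 = 424.8 Hz.
B–C: Beat frequency = 86/10 = 8.6 Hz.
C is below B, so f_C = 424.8 − 8.6 = 416.2 Hz.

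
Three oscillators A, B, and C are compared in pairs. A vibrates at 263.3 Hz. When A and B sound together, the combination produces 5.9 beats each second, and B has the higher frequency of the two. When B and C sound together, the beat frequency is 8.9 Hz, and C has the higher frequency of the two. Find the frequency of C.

278.1 Hz

B is above A, so f_B = 263.3 + 5.9 = 269.2 Hz.
C is above B, so f_C = 269.2 + 8.9 = 278.1 Hz.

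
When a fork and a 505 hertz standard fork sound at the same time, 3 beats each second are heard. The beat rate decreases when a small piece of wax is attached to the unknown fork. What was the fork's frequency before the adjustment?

508 Hz

|f − 505| = 3, so the fork was at either 502 Hz or 508 Hz.
Loading a fork with wax lowers its frequency; the adjustment lowers the fork's frequency.
The beat rate fell, so the adjustment moved the fork toward 505 Hz — it must have started above the reference.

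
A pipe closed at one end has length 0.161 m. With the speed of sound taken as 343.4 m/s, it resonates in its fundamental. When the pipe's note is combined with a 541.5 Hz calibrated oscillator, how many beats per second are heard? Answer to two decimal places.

8.27 Hz

Closed pipe (odd harmonics): f_n = n·v/(4L) = 1·343.4/(4·0.161) = 533.2298 Hz.
f_beat = |533.2298 − 541.5| = 8.27 Hz.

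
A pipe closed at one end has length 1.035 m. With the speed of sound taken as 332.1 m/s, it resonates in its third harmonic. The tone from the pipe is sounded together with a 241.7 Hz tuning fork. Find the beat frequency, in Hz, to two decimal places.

1.05 Hz

Closed pipe (odd harmonics): f_n = n·v/(4L) = 3·332.1/(4·1.035) = 240.6522 Hz.
f_beat = |240.6522 − 241.7| = 1.05 Hz.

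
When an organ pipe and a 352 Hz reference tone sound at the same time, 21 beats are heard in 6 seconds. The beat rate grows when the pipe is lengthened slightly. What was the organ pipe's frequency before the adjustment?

Beat frequency = 21/6 = 3.5 Hz.
|f − 352| = 3.5, so the organ pipe was at either 348.5 Hz or 355.5 Hz.
A longer pipe has a lower fundamental; the adjustment lowers the organ pipe's frequency.
The beat rate rose, so the adjustment moved the organ pipe further from 352 Hz — it was already below the reference.

348.5 Hz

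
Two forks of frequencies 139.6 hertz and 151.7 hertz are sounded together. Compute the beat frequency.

f_beat = |f₁ − f₂|.
|139.6 − 151.7| = 12.1 Hz.

12.1 Hz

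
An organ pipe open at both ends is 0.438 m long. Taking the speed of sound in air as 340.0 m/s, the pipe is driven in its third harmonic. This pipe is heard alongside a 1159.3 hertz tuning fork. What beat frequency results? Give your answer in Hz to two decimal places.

Open pipe: f_n = n·v/(2L) = 3·340.0/(2·0.438) = 1164.3836 Hz.
f_beat = |1164.3836 − 1159.3| = 5.08 Hz.

5.08 Hz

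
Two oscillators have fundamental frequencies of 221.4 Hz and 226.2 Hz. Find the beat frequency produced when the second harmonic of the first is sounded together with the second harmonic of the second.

9.6 Hz

Second harmonic of the first: 2·221.4 = 442.8 Hz.
Second harmonic of the second: 2·226.2 = 452.4 Hz.
f_beat = |442.8 − 452.4| = 9.6 Hz.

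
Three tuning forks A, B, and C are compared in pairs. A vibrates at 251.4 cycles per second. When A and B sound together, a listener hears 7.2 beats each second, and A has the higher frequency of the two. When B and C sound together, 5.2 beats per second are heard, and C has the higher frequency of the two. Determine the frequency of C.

B is below A, so f_B = 251.4 − 7.2 = 244.2 Hz.
C is above B, so f_C = 244.2 + 5.2 = 249.4 Hz.

249.4 Hz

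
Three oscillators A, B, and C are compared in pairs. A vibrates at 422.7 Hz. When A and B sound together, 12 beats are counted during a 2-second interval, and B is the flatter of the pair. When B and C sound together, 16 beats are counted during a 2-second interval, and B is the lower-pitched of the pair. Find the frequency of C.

A–B: Beat frequency = 12/2 = 6 Hz.
B is below A, so f_B = 422.7 − 6 = 416.7 Hz.
B–C: Beat frequency = 16/2 = 8 Hz.
C is above B, so f_C = 416.7 + 8 = 424.7 Hz.

424.7 Hz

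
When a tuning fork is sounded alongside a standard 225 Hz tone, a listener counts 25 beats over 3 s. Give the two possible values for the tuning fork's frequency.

Beat frequency = 25/3 = 8.3333 Hz.
|f − 225| = 8.3333, so f = 225 ± 8.3333.

216.6667 Hz or 233.3333 Hz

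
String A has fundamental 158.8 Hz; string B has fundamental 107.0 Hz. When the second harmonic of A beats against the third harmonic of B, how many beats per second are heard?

Second harmonic of the first: 2·158.8 = 317.6 Hz.
Third harmonic of the second: 3·107.0 = 321.0 Hz.
f_beat = |317.6 − 321.0| = 3.4 Hz.

3.4 Hz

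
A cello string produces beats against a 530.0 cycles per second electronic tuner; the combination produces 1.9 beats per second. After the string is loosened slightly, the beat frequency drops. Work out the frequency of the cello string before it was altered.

531.9 Hz

|f − 530.0| = 1.9, so the cello string was at either 528.1 Hz or 531.9 Hz.
Reducing tension lowers a string's frequency; the adjustment lowers the cello string's frequency.
The beat rate fell, so the adjustment moved the cello string toward 530.0 Hz — it must have started above the reference.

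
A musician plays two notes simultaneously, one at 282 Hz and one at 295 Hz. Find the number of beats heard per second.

The beat frequency equals the magnitude of the frequency difference.
|282 − 295| = 13 Hz.

13 Hz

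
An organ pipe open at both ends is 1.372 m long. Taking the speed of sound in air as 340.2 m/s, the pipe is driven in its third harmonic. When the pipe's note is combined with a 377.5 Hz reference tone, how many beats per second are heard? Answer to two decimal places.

5.56 Hz

Open pipe: f_n = n·v/(2L) = 3·340.2/(2·1.372) = 371.9388 Hz.
f_beat = |371.9388 − 377.5| = 5.56 Hz.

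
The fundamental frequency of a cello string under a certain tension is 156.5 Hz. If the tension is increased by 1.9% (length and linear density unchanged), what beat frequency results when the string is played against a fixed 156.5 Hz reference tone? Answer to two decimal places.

1.48 Hz

For a string, f ∝ √T, so the new frequency is 156.5·√1.019 = 157.9798 Hz.
f_beat = |157.9798 − 156.5| = 1.48 Hz.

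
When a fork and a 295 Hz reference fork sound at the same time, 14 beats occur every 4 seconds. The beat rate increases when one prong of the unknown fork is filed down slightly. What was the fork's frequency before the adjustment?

Beat frequency = 14/4 = 3.5 Hz.
|f − 295| = 3.5, so the fork was at either 291.5 Hz or 298.5 Hz.
Filing a prong removes mass and raises the fork's frequency; the adjustment raises the fork's frequency.
The beat rate rose, so the adjustment moved the fork further from 295 Hz — it was already above the reference.

298.5 Hz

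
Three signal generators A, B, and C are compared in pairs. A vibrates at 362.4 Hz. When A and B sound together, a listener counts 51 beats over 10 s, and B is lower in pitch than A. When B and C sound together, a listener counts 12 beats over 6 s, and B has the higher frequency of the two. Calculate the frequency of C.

A–B: Beat frequency = 51/10 = 5.1 Hz.
B is below A, so f_B = 362.4 − 5.1 = 357.3 Hz.
B–C: Beat frequency = 12/6 = 2 Hz.
C is below B, so f_C = 357.3 − 2 = 355.3 Hz.

355.3 Hz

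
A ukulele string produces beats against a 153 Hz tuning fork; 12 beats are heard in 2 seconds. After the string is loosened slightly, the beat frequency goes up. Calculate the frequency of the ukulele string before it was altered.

Beat frequency = 12/2 = 6 Hz.
|f − 153| = 6, so the ukulele string was at either 147 Hz or 159 Hz.
Reducing tension lowers a string's frequency; the adjustment lowers the ukulele string's frequency.
The beat rate rose, so the adjustment moved the ukulele string further from 153 Hz — it was already below the reference.

147 Hz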